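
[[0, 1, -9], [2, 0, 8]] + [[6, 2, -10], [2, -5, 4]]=[[6, 3, -19], [4, -5, 12]]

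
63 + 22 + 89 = 174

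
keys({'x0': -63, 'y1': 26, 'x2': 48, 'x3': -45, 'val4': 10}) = ['x0', 'y1', 'x2', 'x3', 'val4']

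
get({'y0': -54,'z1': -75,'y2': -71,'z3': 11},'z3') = 11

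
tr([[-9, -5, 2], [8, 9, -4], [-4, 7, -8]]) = -8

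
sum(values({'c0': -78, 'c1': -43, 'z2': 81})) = (-78) + (-43) + 81
= -40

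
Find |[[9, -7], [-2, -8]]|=-86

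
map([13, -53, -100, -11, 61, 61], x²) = [169, 2809, 10000, 121, 3721, 3721]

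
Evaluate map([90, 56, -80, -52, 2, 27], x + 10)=[100, 66, -70, -42, 12, 37]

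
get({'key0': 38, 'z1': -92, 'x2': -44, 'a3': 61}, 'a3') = 61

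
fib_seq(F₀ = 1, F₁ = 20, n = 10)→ F_2 = F_1 + F_0 = 21
F_3 = F_2 + F_1 = 41
F_4 = F_3 + F_2 = 62
...
= [1, 20, 21, 41, 62, 103, 165, 268, 433, 701]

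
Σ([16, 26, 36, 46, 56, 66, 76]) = 322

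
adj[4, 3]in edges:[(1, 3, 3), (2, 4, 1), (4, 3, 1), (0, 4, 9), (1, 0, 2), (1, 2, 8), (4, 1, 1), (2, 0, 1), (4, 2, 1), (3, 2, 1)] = 1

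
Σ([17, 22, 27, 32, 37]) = 135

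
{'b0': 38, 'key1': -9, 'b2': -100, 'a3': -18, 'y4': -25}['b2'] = -100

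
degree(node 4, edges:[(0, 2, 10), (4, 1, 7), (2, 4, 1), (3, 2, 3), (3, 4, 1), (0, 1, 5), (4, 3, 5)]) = 4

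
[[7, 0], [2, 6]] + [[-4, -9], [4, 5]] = [[3, -9], [6, 11]]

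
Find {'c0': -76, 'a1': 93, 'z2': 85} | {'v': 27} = {'c0': -76, 'a1': 93, 'z2': 85, 'v': 27}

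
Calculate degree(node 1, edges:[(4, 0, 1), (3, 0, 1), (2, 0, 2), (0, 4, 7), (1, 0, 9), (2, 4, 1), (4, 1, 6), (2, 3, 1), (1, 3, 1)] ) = 3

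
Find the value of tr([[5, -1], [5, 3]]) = diagonal: 5 + 3
= 8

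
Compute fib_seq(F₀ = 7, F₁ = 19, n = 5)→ F_2 = F_1 + F_0 = 26
F_3 = F_2 + F_1 = 45
F_4 = F_3 + F_2 = 71
= [7, 19, 26, 45, 71]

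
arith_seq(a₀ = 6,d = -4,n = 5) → [6, 2, -2, -6, -10]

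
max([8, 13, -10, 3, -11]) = 13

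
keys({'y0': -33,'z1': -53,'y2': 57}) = ['y0', 'z1', 'y2']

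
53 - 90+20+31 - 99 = -85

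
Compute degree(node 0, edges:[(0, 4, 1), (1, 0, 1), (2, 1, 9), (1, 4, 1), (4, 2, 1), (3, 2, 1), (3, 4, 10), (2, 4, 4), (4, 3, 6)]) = 2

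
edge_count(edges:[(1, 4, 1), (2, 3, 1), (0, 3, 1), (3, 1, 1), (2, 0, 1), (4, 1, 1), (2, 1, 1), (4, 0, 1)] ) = 8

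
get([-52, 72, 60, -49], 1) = 72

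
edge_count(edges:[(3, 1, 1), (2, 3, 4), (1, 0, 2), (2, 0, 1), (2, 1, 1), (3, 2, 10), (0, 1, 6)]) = 7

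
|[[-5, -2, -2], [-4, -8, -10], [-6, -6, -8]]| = (1)*(-5)*det([[-8, -10], [-6, -8]]) + (-1)*(-2)*det([[-4, -10], [-6, -8]]) + (1)*(-2)*det([[-4, -8], [-6, -6]])
= -20 + -56 + 48
= -28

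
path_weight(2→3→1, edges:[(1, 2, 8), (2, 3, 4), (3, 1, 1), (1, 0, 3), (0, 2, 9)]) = w(2→3)=4 + w(3→1)=1
= 5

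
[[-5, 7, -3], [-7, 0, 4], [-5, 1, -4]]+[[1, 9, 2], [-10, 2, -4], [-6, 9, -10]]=[[-4, 16, -1], [-17, 2, 0], [-11, 10, -14]]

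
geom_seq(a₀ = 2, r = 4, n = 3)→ [2, 8, 32]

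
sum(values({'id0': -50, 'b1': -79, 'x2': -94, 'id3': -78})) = (-50) + (-79) + (-94) + (-78)
= -301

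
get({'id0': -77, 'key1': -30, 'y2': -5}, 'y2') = -5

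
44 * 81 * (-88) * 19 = -5959008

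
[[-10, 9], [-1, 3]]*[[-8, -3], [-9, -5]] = C[0][0] = (-10)*(-8) + (9)*(-9) = -1
C[0][1] = (-10)*(-3) + (9)*(-5) = -15
C[1][0] = (-1)*(-8) + (3)*(-9) = -19
C[1][1] = (-1)*(-3) + (3)*(-5) = -12
= [[-1, -15], [-19, -12]]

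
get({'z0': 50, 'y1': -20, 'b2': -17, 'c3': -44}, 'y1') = -20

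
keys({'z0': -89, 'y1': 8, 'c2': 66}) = ['z0', 'y1', 'c2']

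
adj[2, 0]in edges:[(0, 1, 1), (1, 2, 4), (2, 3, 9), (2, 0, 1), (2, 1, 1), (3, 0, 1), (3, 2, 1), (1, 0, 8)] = 1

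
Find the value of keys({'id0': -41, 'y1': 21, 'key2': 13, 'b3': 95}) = ['id0', 'y1', 'key2', 'b3']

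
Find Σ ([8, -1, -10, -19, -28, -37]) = -87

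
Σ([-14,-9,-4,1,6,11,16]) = 7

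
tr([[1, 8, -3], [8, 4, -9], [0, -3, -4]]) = diagonal: 1 + 4 + (-4)
= 1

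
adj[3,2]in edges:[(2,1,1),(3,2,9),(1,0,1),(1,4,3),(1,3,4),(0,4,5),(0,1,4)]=9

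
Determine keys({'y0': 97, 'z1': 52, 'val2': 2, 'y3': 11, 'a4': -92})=['y0', 'z1', 'val2', 'y3', 'a4']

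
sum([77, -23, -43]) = 77 + (-23) + (-43)
= 11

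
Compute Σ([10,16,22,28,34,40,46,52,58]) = 10 + 16 + 22 + 28 + 34 + 40 + 46 + 52 + 58
= 306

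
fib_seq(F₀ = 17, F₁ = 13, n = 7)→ F_2 = F_1 + F_0 = 30
F_3 = F_2 + F_1 = 43
F_4 = F_3 + F_2 = 73
...
= [17, 13, 30, 43, 73, 116, 189]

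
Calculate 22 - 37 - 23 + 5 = -33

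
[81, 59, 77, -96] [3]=-96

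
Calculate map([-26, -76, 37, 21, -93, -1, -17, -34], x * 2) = [-52, -152, 74, 42, -186, -2, -34, -68]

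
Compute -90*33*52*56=-8648640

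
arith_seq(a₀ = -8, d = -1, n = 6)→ a_0 = -8 + 0*-1 = -8
a_1 = -8 + 1*-1 = -9
a_2 = -8 + 2*-1 = -10
...
= [-8, -9, -10, -11, -12, -13]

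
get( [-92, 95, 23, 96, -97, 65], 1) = 95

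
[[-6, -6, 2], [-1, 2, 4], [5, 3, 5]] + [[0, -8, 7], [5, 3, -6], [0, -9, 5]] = [[-6, -14, 9], [4, 5, -2], [5, -6, 10]]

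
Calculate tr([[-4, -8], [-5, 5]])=diagonal: (-4) + 5
= 1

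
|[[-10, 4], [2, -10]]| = (-10)*(-10) - (4)*(2)
= 92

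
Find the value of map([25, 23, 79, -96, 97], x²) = (25)²=625, (23)²=529, (79)²=6241, (-96)²=9216, (97)²=9409
= [625, 529, 6241, 9216, 9409]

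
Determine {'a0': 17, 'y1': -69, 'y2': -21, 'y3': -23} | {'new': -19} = {'a0': 17, 'y1': -69, 'y2': -21, 'y3': -23, 'new': -19}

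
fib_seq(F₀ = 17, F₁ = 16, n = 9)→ F_2 = F_1 + F_0 = 33
F_3 = F_2 + F_1 = 49
F_4 = F_3 + F_2 = 82
...
= [17, 16, 33, 49, 82, 131, 213, 344, 557]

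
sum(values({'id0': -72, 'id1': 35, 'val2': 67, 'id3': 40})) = (-72) + 35 + 67 + 40
= 70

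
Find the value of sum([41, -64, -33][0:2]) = -23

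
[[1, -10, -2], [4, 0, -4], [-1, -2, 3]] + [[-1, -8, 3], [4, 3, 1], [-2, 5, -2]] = [[0, -18, 1], [8, 3, -3], [-3, 3, 1]]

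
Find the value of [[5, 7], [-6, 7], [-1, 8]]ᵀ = [[5, -6, -1], [7, 7, 8]]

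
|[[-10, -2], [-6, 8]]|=(-10)*(8) - (-2)*(-6)
= -92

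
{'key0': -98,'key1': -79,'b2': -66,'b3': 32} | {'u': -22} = {'key0': -98, 'key1': -79, 'b2': -66, 'b3': 32, 'u': -22}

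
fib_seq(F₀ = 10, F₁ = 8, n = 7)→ [10, 8, 18, 26, 44, 70, 114]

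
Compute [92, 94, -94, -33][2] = -94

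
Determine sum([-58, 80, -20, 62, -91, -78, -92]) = (-58) + 80 + (-20) + 62 + (-91) + (-78) + (-92)
= -197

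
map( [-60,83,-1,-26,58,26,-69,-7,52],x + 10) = -60+10=-50, 83+10=93, -1+10=9, -26+10=-16, 58+10=68, 26+10=36, -69+10=-59, -7+10=3, 52+10=62
= [-50, 93, 9, -16, 68, 36, -59, 3, 62]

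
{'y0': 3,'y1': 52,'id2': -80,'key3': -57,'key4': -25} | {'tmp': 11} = {'y0': 3, 'y1': 52, 'id2': -80, 'key3': -57, 'key4': -25, 'tmp': 11}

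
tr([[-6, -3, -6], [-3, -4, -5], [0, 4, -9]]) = -19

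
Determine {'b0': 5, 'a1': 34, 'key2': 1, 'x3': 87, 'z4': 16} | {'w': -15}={'b0': 5, 'a1': 34, 'key2': 1, 'x3': 87, 'z4': 16, 'w': -15}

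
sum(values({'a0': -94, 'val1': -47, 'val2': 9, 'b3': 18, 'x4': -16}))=-130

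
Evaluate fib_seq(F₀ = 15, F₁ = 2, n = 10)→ [15, 2, 17, 19, 36, 55, 91, 146, 237, 383]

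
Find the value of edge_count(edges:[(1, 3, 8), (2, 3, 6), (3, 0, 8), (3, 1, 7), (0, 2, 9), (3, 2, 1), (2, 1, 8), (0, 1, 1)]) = 8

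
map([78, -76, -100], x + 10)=[88, -66, -90]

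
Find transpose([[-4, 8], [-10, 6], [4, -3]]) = [[-4, -10, 4], [8, 6, -3]]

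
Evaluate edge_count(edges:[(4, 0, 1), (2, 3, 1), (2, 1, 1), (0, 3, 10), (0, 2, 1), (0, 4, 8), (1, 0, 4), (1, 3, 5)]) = 8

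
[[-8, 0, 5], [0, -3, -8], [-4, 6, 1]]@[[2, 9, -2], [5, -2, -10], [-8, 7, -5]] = [[-56, -37, -9], [49, -50, 70], [14, -41, -57]]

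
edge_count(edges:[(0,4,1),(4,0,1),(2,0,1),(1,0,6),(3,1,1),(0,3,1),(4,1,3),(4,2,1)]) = 8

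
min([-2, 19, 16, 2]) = -2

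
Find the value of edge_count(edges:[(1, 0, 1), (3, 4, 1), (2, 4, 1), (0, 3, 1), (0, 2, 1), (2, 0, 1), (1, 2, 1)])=7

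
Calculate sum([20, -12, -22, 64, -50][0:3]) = slice → [20, -12, -22]
20 + (-12) + (-22)
= -14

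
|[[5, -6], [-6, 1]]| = (5)*(1) - (-6)*(-6)
= -31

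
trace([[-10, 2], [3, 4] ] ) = diagonal: (-10) + 4
= -6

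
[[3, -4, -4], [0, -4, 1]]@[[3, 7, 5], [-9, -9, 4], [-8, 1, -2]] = [[77, 53, 7], [28, 37, -18]]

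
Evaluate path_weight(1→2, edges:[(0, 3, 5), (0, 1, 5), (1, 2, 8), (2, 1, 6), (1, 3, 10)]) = w(1→2)=8
= 8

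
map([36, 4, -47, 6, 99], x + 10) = [46, 14, -37, 16, 109]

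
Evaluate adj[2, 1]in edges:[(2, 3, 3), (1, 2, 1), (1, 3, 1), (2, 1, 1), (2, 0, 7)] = 1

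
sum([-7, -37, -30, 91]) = (-7) + (-37) + (-30) + 91
= 17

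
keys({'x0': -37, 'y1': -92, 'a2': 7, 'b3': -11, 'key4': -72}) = ['x0', 'y1', 'a2', 'b3', 'key4']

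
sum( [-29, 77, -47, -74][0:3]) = 1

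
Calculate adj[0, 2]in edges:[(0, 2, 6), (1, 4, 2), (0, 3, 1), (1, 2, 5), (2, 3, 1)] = 6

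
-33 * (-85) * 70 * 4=785400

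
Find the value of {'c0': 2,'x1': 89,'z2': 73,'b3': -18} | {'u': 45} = {'c0': 2, 'x1': 89, 'z2': 73, 'b3': -18, 'u': 45}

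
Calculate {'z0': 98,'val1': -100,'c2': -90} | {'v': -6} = {'z0': 98, 'val1': -100, 'c2': -90, 'v': -6}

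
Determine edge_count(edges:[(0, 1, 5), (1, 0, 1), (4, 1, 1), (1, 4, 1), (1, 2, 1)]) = 5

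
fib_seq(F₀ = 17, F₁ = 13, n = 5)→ [17, 13, 30, 43, 73]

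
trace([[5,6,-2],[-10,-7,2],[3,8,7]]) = 5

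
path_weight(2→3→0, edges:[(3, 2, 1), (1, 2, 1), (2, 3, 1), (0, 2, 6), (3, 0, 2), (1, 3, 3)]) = w(2→3)=1 + w(3→0)=2
= 3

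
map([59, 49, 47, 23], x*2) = [118, 98, 94, 46]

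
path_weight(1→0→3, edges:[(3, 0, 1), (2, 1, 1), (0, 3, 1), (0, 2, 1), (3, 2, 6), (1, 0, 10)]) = 11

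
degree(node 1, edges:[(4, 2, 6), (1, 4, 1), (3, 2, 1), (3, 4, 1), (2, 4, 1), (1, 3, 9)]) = incident: (1,4), (1,3)
= 2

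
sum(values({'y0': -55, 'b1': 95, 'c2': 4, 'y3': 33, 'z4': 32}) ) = 109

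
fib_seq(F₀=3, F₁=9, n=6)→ F_2 = F_1 + F_0 = 12
F_3 = F_2 + F_1 = 21
F_4 = F_3 + F_2 = 33
...
= [3, 9, 12, 21, 33, 54]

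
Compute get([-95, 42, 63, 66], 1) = 42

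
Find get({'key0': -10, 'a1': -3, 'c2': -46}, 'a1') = -3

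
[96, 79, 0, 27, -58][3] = 27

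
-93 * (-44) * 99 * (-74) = -29977992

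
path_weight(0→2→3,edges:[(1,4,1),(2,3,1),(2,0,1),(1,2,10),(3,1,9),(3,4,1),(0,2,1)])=w(0→2)=1 + w(2→3)=1
= 2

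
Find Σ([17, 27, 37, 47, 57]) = 17 + 27 + 37 + 47 + 57
= 185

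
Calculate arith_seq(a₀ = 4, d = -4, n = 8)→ a_0 = 4 + 0*-4 = 4
a_1 = 4 + 1*-4 = 0
a_2 = 4 + 2*-4 = -4
...
= [4, 0, -4, -8, -12, -16, -20, -24]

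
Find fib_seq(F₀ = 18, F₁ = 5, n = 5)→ [18, 5, 23, 28, 51]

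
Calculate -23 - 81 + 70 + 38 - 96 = -92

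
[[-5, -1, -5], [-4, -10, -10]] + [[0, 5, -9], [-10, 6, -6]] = [[-5, 4, -14], [-14, -4, -16]]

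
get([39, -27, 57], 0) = 39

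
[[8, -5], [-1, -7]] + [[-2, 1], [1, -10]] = [[6, -4], [0, -17]]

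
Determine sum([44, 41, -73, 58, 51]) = 44 + 41 + (-73) + 58 + 51
= 121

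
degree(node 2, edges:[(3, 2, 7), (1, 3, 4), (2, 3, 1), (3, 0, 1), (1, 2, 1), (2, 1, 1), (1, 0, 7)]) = 4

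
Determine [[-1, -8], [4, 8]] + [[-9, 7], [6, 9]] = [[-10, -1], [10, 17]]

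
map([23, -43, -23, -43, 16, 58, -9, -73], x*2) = [46, -86, -46, -86, 32, 116, -18, -146]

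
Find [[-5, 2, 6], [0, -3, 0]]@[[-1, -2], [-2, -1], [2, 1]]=C[0][0] = (-5)*(-1) + (2)*(-2) + (6)*(2) = 13
C[0][1] = (-5)*(-2) + (2)*(-1) + (6)*(1) = 14
C[1][0] = (0)*(-1) + (-3)*(-2) + (0)*(2) = 6
C[1][1] = (0)*(-2) + (-3)*(-1) + (0)*(1) = 3
= [[13, 14], [6, 3]]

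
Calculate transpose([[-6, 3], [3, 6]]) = [[-6, 3], [3, 6]]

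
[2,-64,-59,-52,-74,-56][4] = -74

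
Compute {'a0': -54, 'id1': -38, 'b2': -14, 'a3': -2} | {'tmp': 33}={'a0': -54, 'id1': -38, 'b2': -14, 'a3': -2, 'tmp': 33}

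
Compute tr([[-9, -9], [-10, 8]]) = diagonal: (-9) + 8
= -1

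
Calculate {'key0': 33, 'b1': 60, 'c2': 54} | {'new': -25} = {'key0': 33, 'b1': 60, 'c2': 54, 'new': -25}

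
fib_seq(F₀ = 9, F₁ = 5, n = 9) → [9, 5, 14, 19, 33, 52, 85, 137, 222]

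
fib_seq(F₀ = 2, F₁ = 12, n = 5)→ F_2 = F_1 + F_0 = 14
F_3 = F_2 + F_1 = 26
F_4 = F_3 + F_2 = 40
= [2, 12, 14, 26, 40]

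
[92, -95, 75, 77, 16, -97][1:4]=[-95, 75, 77]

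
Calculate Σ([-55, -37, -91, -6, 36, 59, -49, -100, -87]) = -330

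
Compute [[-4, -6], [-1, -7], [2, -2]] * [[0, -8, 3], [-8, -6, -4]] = [[48, 68, 12], [56, 50, 25], [16, -4, 14]]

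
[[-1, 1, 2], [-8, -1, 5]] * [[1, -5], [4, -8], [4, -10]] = C[0][0] = (-1)*(1) + (1)*(4) + (2)*(4) = 11
C[0][1] = (-1)*(-5) + (1)*(-8) + (2)*(-10) = -23
C[1][0] = (-8)*(1) + (-1)*(4) + (5)*(4) = 8
C[1][1] = (-8)*(-5) + (-1)*(-8) + (5)*(-10) = -2
= [[11, -23], [8, -2]]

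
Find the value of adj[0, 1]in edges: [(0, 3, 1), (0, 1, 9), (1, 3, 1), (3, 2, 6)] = 9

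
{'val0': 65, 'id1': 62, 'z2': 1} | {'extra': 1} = {'val0': 65, 'id1': 62, 'z2': 1, 'extra': 1}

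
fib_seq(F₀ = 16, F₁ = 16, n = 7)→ F_2 = F_1 + F_0 = 32
F_3 = F_2 + F_1 = 48
F_4 = F_3 + F_2 = 80
...
= [16, 16, 32, 48, 80, 128, 208]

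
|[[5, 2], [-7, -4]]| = -6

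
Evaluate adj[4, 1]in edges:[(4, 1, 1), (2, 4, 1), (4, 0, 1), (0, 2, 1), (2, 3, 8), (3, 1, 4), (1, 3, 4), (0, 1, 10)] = 1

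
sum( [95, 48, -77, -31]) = 35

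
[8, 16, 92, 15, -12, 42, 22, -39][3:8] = [15, -12, 42, 22, -39]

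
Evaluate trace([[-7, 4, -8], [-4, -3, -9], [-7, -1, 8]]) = -2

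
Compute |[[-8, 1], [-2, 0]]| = (-8)*(0) - (1)*(-2)
= 2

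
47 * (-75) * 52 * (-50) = 9165000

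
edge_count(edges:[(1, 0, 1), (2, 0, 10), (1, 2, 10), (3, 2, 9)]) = 4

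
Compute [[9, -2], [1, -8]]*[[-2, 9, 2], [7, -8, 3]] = C[0][0] = (9)*(-2) + (-2)*(7) = -32
C[0][1] = (9)*(9) + (-2)*(-8) = 97
C[0][2] = (9)*(2) + (-2)*(3) = 12
C[1][0] = (1)*(-2) + (-8)*(7) = -58
C[1][1] = (1)*(9) + (-8)*(-8) = 73
C[1][2] = (1)*(2) + (-8)*(3) = -22
= [[-32, 97, 12], [-58, 73, -22]]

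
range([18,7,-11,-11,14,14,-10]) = 29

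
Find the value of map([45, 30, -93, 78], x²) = (45)²=2025, (30)²=900, (-93)²=8649, (78)²=6084
= [2025, 900, 8649, 6084]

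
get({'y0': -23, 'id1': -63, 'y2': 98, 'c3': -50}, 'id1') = -63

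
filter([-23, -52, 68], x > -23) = [68]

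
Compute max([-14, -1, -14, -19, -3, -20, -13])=-1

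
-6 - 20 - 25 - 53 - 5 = -109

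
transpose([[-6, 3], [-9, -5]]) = [[-6, -9], [3, -5]]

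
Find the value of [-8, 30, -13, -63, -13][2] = -13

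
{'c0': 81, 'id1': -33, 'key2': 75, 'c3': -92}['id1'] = -33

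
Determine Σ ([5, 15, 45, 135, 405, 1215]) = 1820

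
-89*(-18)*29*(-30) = -1393740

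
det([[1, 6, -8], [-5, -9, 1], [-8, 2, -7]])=459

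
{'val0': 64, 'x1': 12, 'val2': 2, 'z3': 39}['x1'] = 12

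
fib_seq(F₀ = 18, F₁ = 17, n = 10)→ [18, 17, 35, 52, 87, 139, 226, 365, 591, 956]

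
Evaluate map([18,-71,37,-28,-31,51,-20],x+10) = [28, -61, 47, -18, -21, 61, -10]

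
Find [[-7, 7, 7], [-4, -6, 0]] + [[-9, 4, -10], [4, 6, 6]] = [[-16, 11, -3], [0, 0, 6]]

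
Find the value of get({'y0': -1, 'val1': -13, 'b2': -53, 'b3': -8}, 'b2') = -53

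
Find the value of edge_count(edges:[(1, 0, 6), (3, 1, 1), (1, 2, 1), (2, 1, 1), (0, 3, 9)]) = 5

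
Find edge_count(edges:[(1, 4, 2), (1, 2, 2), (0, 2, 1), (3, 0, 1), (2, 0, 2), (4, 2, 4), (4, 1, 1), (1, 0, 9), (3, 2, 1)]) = 9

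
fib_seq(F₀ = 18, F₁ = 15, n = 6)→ [18, 15, 33, 48, 81, 129]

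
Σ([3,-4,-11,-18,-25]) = 3 + (-4) + (-11) + (-18) + (-25)
= -55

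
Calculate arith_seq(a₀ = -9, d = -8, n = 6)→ [-9, -17, -25, -33, -41, -49]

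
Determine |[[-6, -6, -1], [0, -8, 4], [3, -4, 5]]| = (1)*(-6)*det([[-8, 4], [-4, 5]]) + (-1)*(-6)*det([[0, 4], [3, 5]]) + (1)*(-1)*det([[0, -8], [3, -4]])
= 144 + -72 + -24
= 48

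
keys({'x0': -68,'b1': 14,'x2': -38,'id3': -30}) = ['x0', 'b1', 'x2', 'id3']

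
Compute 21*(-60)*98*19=-2346120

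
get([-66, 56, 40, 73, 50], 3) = 73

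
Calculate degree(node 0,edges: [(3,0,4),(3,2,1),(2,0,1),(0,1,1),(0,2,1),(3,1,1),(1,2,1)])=incident: (3,0), (2,0), (0,1), (0,2)
= 4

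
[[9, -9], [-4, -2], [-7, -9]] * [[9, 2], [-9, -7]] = [[162, 81], [-18, 6], [18, 49]]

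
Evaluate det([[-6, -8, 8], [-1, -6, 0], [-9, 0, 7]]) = -236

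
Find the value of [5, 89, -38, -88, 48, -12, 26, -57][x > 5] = [89, 48, 26]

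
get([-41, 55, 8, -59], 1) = 55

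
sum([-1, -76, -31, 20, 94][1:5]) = slice → [-76, -31, 20, 94]
(-76) + (-31) + 20 + 94
= 7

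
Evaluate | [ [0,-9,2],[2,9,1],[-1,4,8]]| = 187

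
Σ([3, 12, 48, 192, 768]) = 3 + 12 + 48 + 192 + 768
= 1023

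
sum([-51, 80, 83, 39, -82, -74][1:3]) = 163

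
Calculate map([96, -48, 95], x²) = [9216, 2304, 9025]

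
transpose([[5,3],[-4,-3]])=[[5, -4], [3, -3]]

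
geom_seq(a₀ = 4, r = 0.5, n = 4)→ a_0 = 4*0.5^0 = 4.0
a_1 = 4*0.5^1 = 2.0
a_2 = 4*0.5^2 = 1.0
...
= [4.0, 2.0, 1.0, 0.5]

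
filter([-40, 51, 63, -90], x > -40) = keep x where x > -40: -40✗, 51✓, 63✓, -90✗
= [51, 63]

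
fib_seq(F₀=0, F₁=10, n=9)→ [0, 10, 10, 20, 30, 50, 80, 130, 210]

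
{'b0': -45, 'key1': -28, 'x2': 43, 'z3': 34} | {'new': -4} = {'b0': -45, 'key1': -28, 'x2': 43, 'z3': 34, 'new': -4}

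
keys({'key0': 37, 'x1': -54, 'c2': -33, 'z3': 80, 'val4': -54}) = ['key0', 'x1', 'c2', 'z3', 'val4']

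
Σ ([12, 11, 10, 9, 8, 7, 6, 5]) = 68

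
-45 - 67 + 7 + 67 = -38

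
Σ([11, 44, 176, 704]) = 11 + 44 + 176 + 704
= 935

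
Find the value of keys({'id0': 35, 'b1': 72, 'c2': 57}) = ['id0', 'b1', 'c2']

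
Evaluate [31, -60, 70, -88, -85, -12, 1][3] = -88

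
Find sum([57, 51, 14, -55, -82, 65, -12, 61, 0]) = 57 + 51 + 14 + (-55) + (-82) + 65 + (-12) + 61 + 0
= 99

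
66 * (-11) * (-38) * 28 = 772464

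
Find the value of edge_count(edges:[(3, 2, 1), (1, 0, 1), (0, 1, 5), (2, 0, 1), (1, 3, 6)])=5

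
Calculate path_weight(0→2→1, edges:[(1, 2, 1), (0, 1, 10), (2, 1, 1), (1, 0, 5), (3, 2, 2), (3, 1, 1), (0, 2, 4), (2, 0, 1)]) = 5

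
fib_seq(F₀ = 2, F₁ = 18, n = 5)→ F_2 = F_1 + F_0 = 20
F_3 = F_2 + F_1 = 38
F_4 = F_3 + F_2 = 58
= [2, 18, 20, 38, 58]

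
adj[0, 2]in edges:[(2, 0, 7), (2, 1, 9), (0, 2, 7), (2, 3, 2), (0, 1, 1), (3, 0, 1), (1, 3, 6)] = 7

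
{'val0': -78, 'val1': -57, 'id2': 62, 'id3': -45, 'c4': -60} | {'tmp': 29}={'val0': -78, 'val1': -57, 'id2': 62, 'id3': -45, 'c4': -60, 'tmp': 29}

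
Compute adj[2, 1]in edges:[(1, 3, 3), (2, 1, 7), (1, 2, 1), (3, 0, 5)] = 7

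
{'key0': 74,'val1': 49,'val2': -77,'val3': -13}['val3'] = -13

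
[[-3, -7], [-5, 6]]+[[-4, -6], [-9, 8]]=[[-7, -13], [-14, 14]]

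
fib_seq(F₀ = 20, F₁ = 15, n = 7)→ F_2 = F_1 + F_0 = 35
F_3 = F_2 + F_1 = 50
F_4 = F_3 + F_2 = 85
...
= [20, 15, 35, 50, 85, 135, 220]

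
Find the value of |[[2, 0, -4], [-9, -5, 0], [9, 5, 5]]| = (1)*(2)*det([[-5, 0], [5, 5]]) + (-1)*(0)*det([[-9, 0], [9, 5]]) + (1)*(-4)*det([[-9, -5], [9, 5]])
= -50 + 0 + 0
= -50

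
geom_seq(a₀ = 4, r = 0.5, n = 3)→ [4.0, 2.0, 1.0]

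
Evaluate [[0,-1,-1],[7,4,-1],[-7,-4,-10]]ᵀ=[[0, 7, -7], [-1, 4, -4], [-1, -1, -10]]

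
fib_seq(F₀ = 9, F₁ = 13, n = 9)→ F_2 = F_1 + F_0 = 22
F_3 = F_2 + F_1 = 35
F_4 = F_3 + F_2 = 57
...
= [9, 13, 22, 35, 57, 92, 149, 241, 390]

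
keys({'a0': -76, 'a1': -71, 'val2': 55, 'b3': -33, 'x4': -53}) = ['a0', 'a1', 'val2', 'b3', 'x4']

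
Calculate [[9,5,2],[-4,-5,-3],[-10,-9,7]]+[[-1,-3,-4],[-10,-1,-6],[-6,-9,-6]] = [[8, 2, -2], [-14, -6, -9], [-16, -18, 1]]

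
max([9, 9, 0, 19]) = 19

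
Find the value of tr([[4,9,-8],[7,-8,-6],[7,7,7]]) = diagonal: 4 + (-8) + 7
= 3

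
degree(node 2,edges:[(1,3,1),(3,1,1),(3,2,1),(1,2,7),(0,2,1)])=3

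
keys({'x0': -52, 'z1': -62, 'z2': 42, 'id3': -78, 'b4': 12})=['x0', 'z1', 'z2', 'id3', 'b4']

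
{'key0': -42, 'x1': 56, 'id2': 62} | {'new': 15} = {'key0': -42, 'x1': 56, 'id2': 62, 'new': 15}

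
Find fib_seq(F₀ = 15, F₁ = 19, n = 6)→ F_2 = F_1 + F_0 = 34
F_3 = F_2 + F_1 = 53
F_4 = F_3 + F_2 = 87
...
= [15, 19, 34, 53, 87, 140]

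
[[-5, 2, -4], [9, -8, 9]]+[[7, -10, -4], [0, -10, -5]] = [[2, -8, -8], [9, -18, 4]]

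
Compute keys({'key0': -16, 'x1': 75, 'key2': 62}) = ['key0', 'x1', 'key2']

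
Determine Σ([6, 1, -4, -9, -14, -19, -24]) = -63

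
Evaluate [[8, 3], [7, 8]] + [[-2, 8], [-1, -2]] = [[6, 11], [6, 6]]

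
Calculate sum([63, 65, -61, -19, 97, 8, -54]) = 99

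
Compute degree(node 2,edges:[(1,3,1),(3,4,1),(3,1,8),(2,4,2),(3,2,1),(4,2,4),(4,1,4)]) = incident: (2,4), (3,2), (4,2)
= 3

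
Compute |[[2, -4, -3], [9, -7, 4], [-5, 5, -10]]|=-210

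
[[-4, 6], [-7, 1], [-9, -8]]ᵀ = [[-4, -7, -9], [6, 1, -8]]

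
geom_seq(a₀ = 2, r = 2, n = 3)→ a_0 = 2*2^0 = 2
a_1 = 2*2^1 = 4
a_2 = 2*2^2 = 8
= [2, 4, 8]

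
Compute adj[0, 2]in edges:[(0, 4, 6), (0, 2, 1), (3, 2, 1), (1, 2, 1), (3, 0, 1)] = 1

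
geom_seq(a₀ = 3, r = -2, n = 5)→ a_0 = 3*(-2)^0 = 3
a_1 = 3*(-2)^1 = -6
a_2 = 3*(-2)^2 = 12
...
= [3, -6, 12, -24, 48]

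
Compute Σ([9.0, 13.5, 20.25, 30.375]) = 73.125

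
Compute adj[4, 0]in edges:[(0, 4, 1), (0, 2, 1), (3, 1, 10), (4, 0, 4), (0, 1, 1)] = 4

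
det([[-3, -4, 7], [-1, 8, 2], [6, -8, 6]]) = -544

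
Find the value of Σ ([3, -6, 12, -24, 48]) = 33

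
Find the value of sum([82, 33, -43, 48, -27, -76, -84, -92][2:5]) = slice → [-43, 48, -27]
(-43) + 48 + (-27)
= -22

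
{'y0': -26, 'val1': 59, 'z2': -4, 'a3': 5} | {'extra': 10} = {'y0': -26, 'val1': 59, 'z2': -4, 'a3': 5, 'extra': 10}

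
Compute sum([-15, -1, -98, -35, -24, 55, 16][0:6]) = -118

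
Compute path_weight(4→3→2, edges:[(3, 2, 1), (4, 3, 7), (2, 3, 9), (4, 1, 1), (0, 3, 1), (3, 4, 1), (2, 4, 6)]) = w(4→3)=7 + w(3→2)=1
= 8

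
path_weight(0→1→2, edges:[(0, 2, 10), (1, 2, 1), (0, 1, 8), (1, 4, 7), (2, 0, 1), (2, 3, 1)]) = w(0→1)=8 + w(1→2)=1
= 9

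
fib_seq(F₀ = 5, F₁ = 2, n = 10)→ [5, 2, 7, 9, 16, 25, 41, 66, 107, 173]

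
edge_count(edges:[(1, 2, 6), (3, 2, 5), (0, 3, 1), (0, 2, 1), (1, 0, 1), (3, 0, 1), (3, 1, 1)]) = 7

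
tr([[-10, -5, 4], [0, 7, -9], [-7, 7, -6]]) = diagonal: (-10) + 7 + (-6)
= -9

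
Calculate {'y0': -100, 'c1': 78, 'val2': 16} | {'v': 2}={'y0': -100, 'c1': 78, 'val2': 16, 'v': 2}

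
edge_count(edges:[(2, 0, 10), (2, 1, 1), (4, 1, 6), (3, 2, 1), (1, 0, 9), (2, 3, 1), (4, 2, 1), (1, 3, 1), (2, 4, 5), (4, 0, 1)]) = 10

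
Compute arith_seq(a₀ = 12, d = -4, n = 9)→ [12, 8, 4, 0, -4, -8, -12, -16, -20]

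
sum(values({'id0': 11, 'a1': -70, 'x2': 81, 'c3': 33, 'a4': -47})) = 8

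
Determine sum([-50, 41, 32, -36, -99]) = (-50) + 41 + 32 + (-36) + (-99)
= -112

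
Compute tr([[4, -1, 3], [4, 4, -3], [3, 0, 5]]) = 13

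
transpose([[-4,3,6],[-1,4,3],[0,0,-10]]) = [[-4, -1, 0], [3, 4, 0], [6, 3, -10]]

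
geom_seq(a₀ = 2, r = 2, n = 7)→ a_0 = 2*2^0 = 2
a_1 = 2*2^1 = 4
a_2 = 2*2^2 = 8
...
= [2, 4, 8, 16, 32, 64, 128]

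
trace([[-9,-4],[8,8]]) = diagonal: (-9) + 8
= -1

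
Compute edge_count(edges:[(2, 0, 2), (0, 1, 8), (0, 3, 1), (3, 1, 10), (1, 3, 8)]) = 5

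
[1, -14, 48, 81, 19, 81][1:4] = [-14, 48, 81]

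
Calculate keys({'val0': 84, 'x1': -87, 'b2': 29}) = ['val0', 'x1', 'b2']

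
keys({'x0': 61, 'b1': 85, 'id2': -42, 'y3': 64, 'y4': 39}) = ['x0', 'b1', 'id2', 'y3', 'y4']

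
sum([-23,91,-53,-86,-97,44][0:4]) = slice → [-23, 91, -53, -86]
(-23) + 91 + (-53) + (-86)
= -71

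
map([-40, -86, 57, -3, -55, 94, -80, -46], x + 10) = [-30, -76, 67, 7, -45, 104, -70, -36]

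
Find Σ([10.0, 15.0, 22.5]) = 10.0 + 15.0 + 22.5
= 47.5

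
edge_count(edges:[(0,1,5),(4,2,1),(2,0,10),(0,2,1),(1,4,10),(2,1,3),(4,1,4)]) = 7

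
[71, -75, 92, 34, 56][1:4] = [-75, 92, 34]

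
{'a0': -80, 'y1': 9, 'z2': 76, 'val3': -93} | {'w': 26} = {'a0': -80, 'y1': 9, 'z2': 76, 'val3': -93, 'w': 26}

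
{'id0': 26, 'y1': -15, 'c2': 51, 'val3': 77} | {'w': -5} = {'id0': 26, 'y1': -15, 'c2': 51, 'val3': 77, 'w': -5}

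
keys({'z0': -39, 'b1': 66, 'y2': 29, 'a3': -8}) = ['z0', 'b1', 'y2', 'a3']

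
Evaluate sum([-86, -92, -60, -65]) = (-86) + (-92) + (-60) + (-65)
= -303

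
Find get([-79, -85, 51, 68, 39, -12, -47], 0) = -79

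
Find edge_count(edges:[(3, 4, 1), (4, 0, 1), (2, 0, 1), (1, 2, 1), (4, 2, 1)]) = 5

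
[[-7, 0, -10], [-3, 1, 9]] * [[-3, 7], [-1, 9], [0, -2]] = C[0][0] = (-7)*(-3) + (0)*(-1) + (-10)*(0) = 21
C[0][1] = (-7)*(7) + (0)*(9) + (-10)*(-2) = -29
C[1][0] = (-3)*(-3) + (1)*(-1) + (9)*(0) = 8
C[1][1] = (-3)*(7) + (1)*(9) + (9)*(-2) = -30
= [[21, -29], [8, -30]]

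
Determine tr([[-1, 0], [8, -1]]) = -2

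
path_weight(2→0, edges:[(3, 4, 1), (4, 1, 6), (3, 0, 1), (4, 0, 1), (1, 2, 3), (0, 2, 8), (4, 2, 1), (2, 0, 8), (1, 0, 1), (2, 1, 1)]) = 8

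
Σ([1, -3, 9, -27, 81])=61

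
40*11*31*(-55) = -750200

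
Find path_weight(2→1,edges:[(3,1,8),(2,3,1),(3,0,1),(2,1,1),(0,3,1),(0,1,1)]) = 1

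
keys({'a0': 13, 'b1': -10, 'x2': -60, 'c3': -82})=['a0', 'b1', 'x2', 'c3']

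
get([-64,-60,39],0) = -64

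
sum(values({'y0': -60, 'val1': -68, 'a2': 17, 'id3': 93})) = -18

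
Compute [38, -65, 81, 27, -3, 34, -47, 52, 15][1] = -65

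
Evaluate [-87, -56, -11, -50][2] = -11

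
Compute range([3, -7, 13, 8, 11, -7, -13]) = 26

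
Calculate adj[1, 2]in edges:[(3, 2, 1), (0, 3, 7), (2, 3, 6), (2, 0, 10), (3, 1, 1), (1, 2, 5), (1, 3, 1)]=5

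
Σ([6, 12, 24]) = 42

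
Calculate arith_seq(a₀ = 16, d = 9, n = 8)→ a_0 = 16 + 0*9 = 16
a_1 = 16 + 1*9 = 25
a_2 = 16 + 2*9 = 34
...
= [16, 25, 34, 43, 52, 61, 70, 79]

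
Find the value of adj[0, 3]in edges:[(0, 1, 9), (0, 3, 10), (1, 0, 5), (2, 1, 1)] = 10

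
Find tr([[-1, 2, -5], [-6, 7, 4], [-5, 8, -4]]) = 2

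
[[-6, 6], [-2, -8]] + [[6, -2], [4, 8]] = [[0, 4], [2, 0]]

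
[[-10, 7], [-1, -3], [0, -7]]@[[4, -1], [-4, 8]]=[[-68, 66], [8, -23], [28, -56]]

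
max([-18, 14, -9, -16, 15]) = 15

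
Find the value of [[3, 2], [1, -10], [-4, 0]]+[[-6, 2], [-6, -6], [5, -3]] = [[-3, 4], [-5, -16], [1, -3]]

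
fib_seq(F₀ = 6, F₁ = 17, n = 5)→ [6, 17, 23, 40, 63]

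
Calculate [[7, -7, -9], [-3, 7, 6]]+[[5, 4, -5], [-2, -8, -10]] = [[12, -3, -14], [-5, -1, -4]]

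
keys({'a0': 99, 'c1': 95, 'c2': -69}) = ['a0', 'c1', 'c2']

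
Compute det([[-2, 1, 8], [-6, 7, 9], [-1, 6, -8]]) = -69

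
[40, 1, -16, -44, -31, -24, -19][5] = -24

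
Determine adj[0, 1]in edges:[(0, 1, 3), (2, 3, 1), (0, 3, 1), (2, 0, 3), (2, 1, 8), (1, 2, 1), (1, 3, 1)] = 3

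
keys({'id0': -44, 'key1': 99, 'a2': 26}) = ['id0', 'key1', 'a2']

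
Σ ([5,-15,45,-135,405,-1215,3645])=2735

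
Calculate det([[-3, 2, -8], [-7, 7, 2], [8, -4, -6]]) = (1)*(-3)*det([[7, 2], [-4, -6]]) + (-1)*(2)*det([[-7, 2], [8, -6]]) + (1)*(-8)*det([[-7, 7], [8, -4]])
= 102 + -52 + 224
= 274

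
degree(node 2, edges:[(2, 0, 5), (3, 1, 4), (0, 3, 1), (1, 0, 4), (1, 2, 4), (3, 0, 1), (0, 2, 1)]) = 3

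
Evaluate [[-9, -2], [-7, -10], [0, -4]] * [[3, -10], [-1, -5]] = [[-25, 100], [-11, 120], [4, 20]]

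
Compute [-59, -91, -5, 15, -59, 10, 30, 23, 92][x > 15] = keep x where x > 15: -59✗, -91✗, -5✗, 15✗, -59✗, 10✗, 30✓, 23✓, 92✓
= [30, 23, 92]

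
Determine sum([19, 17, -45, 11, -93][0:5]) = -91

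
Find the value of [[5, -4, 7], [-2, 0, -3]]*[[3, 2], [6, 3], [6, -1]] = [[33, -9], [-24, -1]]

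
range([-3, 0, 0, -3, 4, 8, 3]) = 11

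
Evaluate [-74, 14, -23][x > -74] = [14, -23]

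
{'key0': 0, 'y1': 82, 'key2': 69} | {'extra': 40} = {'key0': 0, 'y1': 82, 'key2': 69, 'extra': 40}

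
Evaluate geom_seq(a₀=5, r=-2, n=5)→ a_0 = 5*(-2)^0 = 5
a_1 = 5*(-2)^1 = -10
a_2 = 5*(-2)^2 = 20
...
= [5, -10, 20, -40, 80]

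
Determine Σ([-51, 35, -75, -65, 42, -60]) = (-51) + 35 + (-75) + (-65) + 42 + (-60)
= -174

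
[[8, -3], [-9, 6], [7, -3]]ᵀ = [[8, -9, 7], [-3, 6, -3]]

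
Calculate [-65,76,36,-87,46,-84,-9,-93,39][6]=-9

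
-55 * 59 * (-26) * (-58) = -4893460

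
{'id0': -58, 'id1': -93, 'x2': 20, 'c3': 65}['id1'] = -93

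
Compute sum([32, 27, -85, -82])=32 + 27 + (-85) + (-82)
= -108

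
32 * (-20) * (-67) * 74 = 3173120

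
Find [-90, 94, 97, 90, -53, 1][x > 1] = keep x where x > 1: -90✗, 94✓, 97✓, 90✓, -53✗, 1✗
= [94, 97, 90]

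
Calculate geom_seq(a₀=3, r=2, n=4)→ [3, 6, 12, 24]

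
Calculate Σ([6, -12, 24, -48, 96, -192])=6 + -12 + 24 + -48 + 96 + -192
= -126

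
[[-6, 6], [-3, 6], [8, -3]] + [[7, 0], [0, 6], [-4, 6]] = [[1, 6], [-3, 12], [4, 3]]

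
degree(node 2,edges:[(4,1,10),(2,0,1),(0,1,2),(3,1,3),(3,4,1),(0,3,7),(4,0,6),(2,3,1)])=incident: (2,0), (2,3)
= 2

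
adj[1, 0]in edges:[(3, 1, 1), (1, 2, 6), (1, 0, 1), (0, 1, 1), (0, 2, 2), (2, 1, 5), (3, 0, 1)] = 1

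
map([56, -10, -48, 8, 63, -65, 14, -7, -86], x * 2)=[112, -20, -96, 16, 126, -130, 28, -14, -172]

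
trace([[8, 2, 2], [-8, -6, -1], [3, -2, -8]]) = diagonal: 8 + (-6) + (-8)
= -6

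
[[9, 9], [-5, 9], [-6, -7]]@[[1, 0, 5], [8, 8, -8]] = C[0][0] = (9)*(1) + (9)*(8) = 81
C[0][1] = (9)*(0) + (9)*(8) = 72
C[0][2] = (9)*(5) + (9)*(-8) = -27
C[1][0] = (-5)*(1) + (9)*(8) = 67
C[1][1] = (-5)*(0) + (9)*(8) = 72
C[1][2] = (-5)*(5) + (9)*(-8) = -97
... (3 more cells)
= [[81, 72, -27], [67, 72, -97], [-62, -56, 26]]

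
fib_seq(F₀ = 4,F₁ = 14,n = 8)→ [4, 14, 18, 32, 50, 82, 132, 214]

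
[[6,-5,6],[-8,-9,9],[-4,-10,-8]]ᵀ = [[6, -8, -4], [-5, -9, -10], [6, 9, -8]]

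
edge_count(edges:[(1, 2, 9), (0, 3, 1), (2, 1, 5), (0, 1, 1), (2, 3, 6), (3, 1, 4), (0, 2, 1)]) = 7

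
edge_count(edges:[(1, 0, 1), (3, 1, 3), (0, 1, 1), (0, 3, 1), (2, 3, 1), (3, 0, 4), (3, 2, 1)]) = 7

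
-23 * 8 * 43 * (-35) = 276920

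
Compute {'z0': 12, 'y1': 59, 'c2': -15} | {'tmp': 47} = {'z0': 12, 'y1': 59, 'c2': -15, 'tmp': 47}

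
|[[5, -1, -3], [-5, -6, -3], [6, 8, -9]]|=465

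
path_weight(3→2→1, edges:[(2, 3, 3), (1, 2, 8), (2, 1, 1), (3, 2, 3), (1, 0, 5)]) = 4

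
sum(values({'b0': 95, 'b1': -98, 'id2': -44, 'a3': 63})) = 95 + (-98) + (-44) + 63
= 16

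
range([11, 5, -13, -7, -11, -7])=24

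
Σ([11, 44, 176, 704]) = 935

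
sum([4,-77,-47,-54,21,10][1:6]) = -147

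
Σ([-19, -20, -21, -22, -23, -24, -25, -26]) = -180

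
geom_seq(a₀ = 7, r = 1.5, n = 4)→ a_0 = 7*1.5^0 = 7.0
a_1 = 7*1.5^1 = 10.5
a_2 = 7*1.5^2 = 15.75
...
= [7.0, 10.5, 15.75, 23.625]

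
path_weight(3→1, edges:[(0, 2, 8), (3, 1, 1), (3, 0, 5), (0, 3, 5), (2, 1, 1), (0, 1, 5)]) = 1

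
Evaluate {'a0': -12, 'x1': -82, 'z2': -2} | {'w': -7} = {'a0': -12, 'x1': -82, 'z2': -2, 'w': -7}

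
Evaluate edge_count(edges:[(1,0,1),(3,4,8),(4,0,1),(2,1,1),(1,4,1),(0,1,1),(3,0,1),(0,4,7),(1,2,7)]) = 9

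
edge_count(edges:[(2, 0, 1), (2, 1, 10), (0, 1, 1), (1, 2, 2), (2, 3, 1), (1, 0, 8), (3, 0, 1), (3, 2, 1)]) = 8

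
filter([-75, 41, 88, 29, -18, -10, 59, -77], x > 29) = keep x where x > 29: -75✗, 41✓, 88✓, 29✗, -18✗, -10✗, 59✓, -77✗
= [41, 88, 59]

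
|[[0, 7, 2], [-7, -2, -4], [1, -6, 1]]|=109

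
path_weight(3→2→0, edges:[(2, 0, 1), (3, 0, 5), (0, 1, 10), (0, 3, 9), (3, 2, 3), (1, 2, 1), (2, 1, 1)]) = w(3→2)=3 + w(2→0)=1
= 4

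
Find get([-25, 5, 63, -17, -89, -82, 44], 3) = -17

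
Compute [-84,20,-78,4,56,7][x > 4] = [20, 56, 7]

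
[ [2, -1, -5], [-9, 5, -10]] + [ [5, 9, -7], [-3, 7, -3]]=[[7, 8, -12], [-12, 12, -13]]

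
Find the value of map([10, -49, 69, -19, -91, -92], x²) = (10)²=100, (-49)²=2401, (69)²=4761, (-19)²=361, (-91)²=8281, (-92)²=8464
= [100, 2401, 4761, 361, 8281, 8464]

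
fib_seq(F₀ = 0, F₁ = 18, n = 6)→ [0, 18, 18, 36, 54, 90]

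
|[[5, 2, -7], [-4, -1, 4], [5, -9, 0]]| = -67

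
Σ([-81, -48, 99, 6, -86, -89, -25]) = (-81) + (-48) + 99 + 6 + (-86) + (-89) + (-25)
= -224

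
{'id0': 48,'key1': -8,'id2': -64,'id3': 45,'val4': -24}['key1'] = -8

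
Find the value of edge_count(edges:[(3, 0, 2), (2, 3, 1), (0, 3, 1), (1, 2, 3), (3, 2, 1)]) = 5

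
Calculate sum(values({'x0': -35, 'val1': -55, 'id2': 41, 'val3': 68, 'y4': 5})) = (-35) + (-55) + 41 + 68 + 5
= 24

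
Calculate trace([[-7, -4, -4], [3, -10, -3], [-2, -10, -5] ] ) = -22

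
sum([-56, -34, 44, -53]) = -99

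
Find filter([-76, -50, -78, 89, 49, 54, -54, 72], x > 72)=keep x where x > 72: -76✗, -50✗, -78✗, 89✓, 49✗, 54✗, -54✗, 72✗
= [89]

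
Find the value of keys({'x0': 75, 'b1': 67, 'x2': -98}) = ['x0', 'b1', 'x2']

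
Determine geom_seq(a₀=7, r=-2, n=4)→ a_0 = 7*(-2)^0 = 7
a_1 = 7*(-2)^1 = -14
a_2 = 7*(-2)^2 = 28
...
= [7, -14, 28, -56]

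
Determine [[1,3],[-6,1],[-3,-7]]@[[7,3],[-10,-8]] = [[-23, -21], [-52, -26], [49, 47]]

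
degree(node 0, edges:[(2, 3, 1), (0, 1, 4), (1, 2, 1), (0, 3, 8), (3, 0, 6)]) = 3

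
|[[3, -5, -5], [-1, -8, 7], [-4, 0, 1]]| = 271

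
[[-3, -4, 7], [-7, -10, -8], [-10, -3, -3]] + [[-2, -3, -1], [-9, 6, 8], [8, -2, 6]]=[[-5, -7, 6], [-16, -4, 0], [-2, -5, 3]]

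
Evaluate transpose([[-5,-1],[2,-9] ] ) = [[-5, 2], [-1, -9]]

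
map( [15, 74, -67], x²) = [225, 5476, 4489]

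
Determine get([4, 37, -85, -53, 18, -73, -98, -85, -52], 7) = -85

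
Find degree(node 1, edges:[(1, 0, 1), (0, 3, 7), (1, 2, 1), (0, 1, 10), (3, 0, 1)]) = 3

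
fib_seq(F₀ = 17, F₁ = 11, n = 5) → F_2 = F_1 + F_0 = 28
F_3 = F_2 + F_1 = 39
F_4 = F_3 + F_2 = 67
= [17, 11, 28, 39, 67]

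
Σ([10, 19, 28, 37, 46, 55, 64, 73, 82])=414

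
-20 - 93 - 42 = -155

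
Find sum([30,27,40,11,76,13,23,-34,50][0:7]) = slice → [30, 27, 40, 11, 76, 13, 23]
30 + 27 + 40 + 11 + 76 + 13 + 23
= 220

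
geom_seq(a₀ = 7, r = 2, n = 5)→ [7, 14, 28, 56, 112]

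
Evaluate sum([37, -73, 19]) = 37 + (-73) + 19
= -17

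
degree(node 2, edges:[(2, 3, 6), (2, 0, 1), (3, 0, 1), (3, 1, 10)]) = 2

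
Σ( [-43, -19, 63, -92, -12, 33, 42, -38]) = (-43) + (-19) + 63 + (-92) + (-12) + 33 + 42 + (-38)
= -66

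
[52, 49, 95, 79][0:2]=[52, 49]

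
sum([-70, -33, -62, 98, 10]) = (-70) + (-33) + (-62) + 98 + 10
= -57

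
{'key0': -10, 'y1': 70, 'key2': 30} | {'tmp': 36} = {'key0': -10, 'y1': 70, 'key2': 30, 'tmp': 36}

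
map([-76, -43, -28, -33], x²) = [5776, 1849, 784, 1089]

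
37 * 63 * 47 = 109557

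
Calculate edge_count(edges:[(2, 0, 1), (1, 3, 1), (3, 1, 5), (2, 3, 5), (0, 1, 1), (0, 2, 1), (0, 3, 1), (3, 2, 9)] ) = 8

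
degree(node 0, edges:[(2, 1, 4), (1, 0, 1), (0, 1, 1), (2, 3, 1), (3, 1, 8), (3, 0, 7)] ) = incident: (1,0), (0,1), (3,0)
= 3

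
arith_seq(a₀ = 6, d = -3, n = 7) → [6, 3, 0, -3, -6, -9, -12]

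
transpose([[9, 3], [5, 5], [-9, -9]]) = [[9, 5, -9], [3, 5, -9]]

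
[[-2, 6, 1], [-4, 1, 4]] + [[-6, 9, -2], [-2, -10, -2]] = [[-8, 15, -1], [-6, -9, 2]]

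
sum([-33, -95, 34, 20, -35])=(-33) + (-95) + 34 + 20 + (-35)
= -109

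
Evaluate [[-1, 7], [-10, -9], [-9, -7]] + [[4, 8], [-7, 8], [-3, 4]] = [[3, 15], [-17, -1], [-12, -3]]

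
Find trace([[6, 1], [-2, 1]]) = diagonal: 6 + 1
= 7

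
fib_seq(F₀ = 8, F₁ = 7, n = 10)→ F_2 = F_1 + F_0 = 15
F_3 = F_2 + F_1 = 22
F_4 = F_3 + F_2 = 37
...
= [8, 7, 15, 22, 37, 59, 96, 155, 251, 406]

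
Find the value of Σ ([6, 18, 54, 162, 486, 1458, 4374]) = 6558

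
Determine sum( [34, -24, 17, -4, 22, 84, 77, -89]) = 117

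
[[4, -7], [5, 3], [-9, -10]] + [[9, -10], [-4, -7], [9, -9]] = [[13, -17], [1, -4], [0, -19]]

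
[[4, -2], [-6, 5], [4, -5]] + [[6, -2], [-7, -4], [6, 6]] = [[10, -4], [-13, 1], [10, 1]]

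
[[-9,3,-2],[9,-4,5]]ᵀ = [[-9, 9], [3, -4], [-2, 5]]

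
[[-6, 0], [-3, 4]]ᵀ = [[-6, -3], [0, 4]]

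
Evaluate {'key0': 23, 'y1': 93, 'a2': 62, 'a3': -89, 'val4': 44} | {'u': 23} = {'key0': 23, 'y1': 93, 'a2': 62, 'a3': -89, 'val4': 44, 'u': 23}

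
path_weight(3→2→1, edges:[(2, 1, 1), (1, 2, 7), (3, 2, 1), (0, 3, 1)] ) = w(3→2)=1 + w(2→1)=1
= 2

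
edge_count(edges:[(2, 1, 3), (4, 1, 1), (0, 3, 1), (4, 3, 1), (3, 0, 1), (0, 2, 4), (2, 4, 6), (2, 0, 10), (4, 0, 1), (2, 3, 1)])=10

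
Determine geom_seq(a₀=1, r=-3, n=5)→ a_0 = 1*(-3)^0 = 1
a_1 = 1*(-3)^1 = -3
a_2 = 1*(-3)^2 = 9
...
= [1, -3, 9, -27, 81]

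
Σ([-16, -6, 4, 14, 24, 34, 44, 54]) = 152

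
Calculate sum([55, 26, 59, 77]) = 55 + 26 + 59 + 77
= 217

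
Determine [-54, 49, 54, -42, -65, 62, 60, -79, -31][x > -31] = [49, 54, 62, 60]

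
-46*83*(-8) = 30544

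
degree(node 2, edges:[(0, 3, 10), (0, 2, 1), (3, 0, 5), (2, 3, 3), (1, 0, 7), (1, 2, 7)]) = incident: (0,2), (2,3), (1,2)
= 3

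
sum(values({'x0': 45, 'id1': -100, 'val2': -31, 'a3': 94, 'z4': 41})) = 49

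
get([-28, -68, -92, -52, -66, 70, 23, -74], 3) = -52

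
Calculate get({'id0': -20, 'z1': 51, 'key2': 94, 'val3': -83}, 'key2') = 94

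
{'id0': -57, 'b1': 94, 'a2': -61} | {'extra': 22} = {'id0': -57, 'b1': 94, 'a2': -61, 'extra': 22}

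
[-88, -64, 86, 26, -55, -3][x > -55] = keep x where x > -55: -88✗, -64✗, 86✓, 26✓, -55✗, -3✓
= [86, 26, -3]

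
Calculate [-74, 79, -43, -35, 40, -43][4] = 40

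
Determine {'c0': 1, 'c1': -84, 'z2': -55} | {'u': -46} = {'c0': 1, 'c1': -84, 'z2': -55, 'u': -46}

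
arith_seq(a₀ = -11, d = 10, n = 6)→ [-11, -1, 9, 19, 29, 39]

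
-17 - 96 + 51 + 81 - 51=-32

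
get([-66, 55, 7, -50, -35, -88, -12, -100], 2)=7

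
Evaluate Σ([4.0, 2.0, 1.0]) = 7.0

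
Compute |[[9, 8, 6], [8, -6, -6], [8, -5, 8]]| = (1)*(9)*det([[-6, -6], [-5, 8]]) + (-1)*(8)*det([[8, -6], [8, 8]]) + (1)*(6)*det([[8, -6], [8, -5]])
= -702 + -896 + 48
= -1550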